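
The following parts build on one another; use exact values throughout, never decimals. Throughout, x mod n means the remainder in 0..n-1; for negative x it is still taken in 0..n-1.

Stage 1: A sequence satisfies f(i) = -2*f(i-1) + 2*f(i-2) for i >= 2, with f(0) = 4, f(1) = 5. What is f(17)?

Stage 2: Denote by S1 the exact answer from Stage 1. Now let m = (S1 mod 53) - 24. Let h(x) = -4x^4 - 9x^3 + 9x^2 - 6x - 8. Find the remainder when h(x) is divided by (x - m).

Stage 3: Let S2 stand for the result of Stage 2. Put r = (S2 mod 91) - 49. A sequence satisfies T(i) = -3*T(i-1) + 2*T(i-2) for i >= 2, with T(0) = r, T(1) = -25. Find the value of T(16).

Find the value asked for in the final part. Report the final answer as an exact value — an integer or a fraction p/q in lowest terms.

4976769355

Stage 1: f(2) = -2*(5) + 2*(4) = -2; iterating: f(2)=-2, f(3)=14, f(4)=-32, f(5)=92, f(6)=-248, f(7)=680, f(8)=-1856, f(9)=5072, f(10)=-13856, f(11)=37856, f(12)=-103424, f(13)=282560, f(14)=-771968, f(15)=2109056, f(16)=-5762048, f(17)=15742208; answer 15742208
Stage 2: S1 = 15742208; m = 18; remainder = value at the root: -4*(18)^4 - 9*(18)^3 + 9*(18)^2 - 6*(18)^1 - 8 = (-419904) + (-52488) + (2916) + (-108) + (-8) = -469592; answer -469592
Stage 3: S2 = -469592; r = 10; T(2) = -3*(-25) + 2*(10) = 95; iterating: T(2)=95, T(3)=-335, T(4)=1195, T(5)=-4255, T(6)=15155, T(7)=-53975, T(8)=192235, T(9)=-684655, T(10)=2438435, T(11)=-8684615, T(12)=30930715, T(13)=-110161375, T(14)=392345555, T(15)=-1397359415, T(16)=4976769355; answer 4976769355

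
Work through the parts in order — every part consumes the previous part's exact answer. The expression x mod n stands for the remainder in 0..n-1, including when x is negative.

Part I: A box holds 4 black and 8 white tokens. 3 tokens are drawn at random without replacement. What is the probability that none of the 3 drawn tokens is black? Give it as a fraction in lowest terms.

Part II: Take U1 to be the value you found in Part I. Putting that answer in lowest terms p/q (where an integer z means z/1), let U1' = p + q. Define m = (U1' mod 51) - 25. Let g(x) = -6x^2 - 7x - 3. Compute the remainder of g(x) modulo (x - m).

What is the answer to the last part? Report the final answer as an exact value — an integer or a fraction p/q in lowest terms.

Part I: total draws C(12,3) = 220; favorable C(8,3) = 56; P = 14/55; answer 14/55
Part II: U1 = 14/55; threaded value p + q = 69; m = -7; remainder = value at the root: -6*(-7)^2 - 7*(-7)^1 - 3 = (-294) + (49) + (-3) = -248; answer -248

-248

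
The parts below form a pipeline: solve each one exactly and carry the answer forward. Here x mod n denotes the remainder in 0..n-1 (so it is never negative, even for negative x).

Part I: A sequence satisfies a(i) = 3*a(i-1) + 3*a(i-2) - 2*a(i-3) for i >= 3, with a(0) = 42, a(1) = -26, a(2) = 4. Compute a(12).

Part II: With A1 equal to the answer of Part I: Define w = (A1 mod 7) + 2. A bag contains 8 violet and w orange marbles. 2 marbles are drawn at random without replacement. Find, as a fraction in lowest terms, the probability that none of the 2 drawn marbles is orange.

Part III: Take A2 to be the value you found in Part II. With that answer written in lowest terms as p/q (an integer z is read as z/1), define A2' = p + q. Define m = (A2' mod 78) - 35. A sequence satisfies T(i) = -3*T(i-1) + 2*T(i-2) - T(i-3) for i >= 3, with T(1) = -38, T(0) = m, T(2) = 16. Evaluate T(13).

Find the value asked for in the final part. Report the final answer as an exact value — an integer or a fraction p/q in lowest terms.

-60289042

Part I: a(3) = 3*(4) + 3*(-26) - 2*(42) = -150; iterating: a(3)=-150, a(4)=-386, a(5)=-1616, a(6)=-5706, a(7)=-21194, a(8)=-77468, a(9)=-284574, a(10)=-1043738, a(11)=-3830000, a(12)=-14052066; answer -14052066
Part II: A1 = -14052066; w = 2; total draws C(10,2) = 45; favorable C(8,2) = 28; P = 28/45; answer 28/45
Part III: A2 = 28/45; threaded value p + q = 73; m = 38; T(3) = -3*(16) + 2*(-38) - 1*(38) = -162; iterating: T(3)=-162, T(4)=556, T(5)=-2008, T(6)=7298, T(7)=-26466, T(8)=96002, T(9)=-348236, T(10)=1263178, T(11)=-4582008, T(12)=16620616, T(13)=-60289042; answer -60289042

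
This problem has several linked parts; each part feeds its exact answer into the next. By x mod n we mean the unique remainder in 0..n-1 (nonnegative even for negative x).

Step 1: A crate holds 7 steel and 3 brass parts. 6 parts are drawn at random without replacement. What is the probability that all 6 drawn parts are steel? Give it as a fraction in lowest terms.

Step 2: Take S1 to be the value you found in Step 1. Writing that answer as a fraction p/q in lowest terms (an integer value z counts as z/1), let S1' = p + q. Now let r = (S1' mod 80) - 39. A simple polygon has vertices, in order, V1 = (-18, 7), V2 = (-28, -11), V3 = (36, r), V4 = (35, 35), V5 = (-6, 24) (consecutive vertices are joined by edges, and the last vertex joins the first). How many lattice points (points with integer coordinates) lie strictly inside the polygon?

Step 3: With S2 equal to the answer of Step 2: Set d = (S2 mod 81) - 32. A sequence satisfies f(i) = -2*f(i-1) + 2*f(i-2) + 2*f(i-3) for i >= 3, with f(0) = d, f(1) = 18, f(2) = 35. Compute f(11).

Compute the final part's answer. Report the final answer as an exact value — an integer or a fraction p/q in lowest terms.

Step 1: total draws C(10,6) = 210; favorable C(7,6) = 7; P = 1/30; answer 1/30
Step 2: S1 = 1/30; threaded value p + q = 31; r = -8; cross terms: (-18*-11 - -28*7)=394, (-28*-8 - 36*-11)=620, (36*35 - 35*-8)=1540, (35*24 - -6*35)=1050, (-6*7 - -18*24)=390; twice the area = |3994| = 3994; area = 1997; boundary points = 2 + 1 + 1 + 1 + 1 = 6; strictly interior points = area - boundary/2 + 1 = 1995; answer 1995
Step 3: S2 = 1995; d = 19; f(3) = -2*(35) + 2*(18) + 2*(19) = 4; iterating: f(3)=4, f(4)=98, f(5)=-118, f(6)=440, f(7)=-920, f(8)=2484, f(9)=-5928, f(10)=14984, f(11)=-36856; answer -36856

-36856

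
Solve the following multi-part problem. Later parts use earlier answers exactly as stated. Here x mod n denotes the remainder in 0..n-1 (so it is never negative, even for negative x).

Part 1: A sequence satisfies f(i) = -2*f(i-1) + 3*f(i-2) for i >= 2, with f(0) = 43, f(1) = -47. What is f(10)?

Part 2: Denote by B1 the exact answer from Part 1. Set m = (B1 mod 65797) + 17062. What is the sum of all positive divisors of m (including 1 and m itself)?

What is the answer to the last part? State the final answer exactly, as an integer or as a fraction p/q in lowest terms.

Part 1: f(2) = -2*(-47) + 3*(43) = 223; iterating: f(2)=223, f(3)=-587, f(4)=1843, f(5)=-5447, f(6)=16423, f(7)=-49187, f(8)=147643, f(9)=-442847, f(10)=1328623; answer 1328623
Part 2: B1 = 1328623; m = 29745; 29745 = 3^2 * 5 * 661; sigma = (1 + 3 + 9) * (1 + 5) * (1 + 661) = 13 * 6 * 662 = 51636; answer 51636

51636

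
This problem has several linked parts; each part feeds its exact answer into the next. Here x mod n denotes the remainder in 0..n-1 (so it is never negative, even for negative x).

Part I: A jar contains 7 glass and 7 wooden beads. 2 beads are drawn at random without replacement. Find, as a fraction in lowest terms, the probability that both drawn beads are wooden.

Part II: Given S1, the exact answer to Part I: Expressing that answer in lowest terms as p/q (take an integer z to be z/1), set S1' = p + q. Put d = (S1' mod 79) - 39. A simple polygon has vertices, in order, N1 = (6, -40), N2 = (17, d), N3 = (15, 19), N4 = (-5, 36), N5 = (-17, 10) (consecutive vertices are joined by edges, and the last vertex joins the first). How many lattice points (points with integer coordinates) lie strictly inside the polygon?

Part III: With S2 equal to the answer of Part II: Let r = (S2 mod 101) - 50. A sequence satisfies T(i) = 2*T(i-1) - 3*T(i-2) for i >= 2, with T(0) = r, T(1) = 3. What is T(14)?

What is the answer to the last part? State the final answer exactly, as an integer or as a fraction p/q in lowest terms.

Part I: total draws C(14,2) = 91; favorable C(7,2) = 21; P = 3/13; answer 3/13
Part II: S1 = 3/13; threaded value p + q = 16; d = -23; cross terms: (6*-23 - 17*-40)=542, (17*19 - 15*-23)=668, (15*36 - -5*19)=635, (-5*10 - -17*36)=562, (-17*-40 - 6*10)=620; twice the area = |3027| = 3027; area = 3027/2; boundary points = 1 + 2 + 1 + 2 + 1 = 7; strictly interior points = area - boundary/2 + 1 = 1511; answer 1511
Part III: S2 = 1511; r = 47; T(2) = 2*(3) - 3*(47) = -135; iterating: T(2)=-135, T(3)=-279, T(4)=-153, T(5)=531, T(6)=1521, T(7)=1449, T(8)=-1665, T(9)=-7677, T(10)=-10359, T(11)=2313, T(12)=35703, T(13)=64467, T(14)=21825; answer 21825

21825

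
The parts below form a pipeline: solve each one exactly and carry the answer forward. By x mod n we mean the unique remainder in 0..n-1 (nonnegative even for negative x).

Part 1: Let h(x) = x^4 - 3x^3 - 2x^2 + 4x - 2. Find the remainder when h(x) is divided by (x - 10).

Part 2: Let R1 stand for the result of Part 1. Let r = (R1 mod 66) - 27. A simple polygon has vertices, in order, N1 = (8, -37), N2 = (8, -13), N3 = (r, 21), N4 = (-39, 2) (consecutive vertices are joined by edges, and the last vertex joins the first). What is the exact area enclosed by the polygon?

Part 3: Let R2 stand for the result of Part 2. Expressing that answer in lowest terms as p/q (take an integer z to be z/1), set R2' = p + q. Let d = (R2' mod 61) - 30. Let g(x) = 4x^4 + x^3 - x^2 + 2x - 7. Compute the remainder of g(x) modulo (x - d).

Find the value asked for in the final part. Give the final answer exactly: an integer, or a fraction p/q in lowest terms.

Part 1: remainder = value at the root: 1*(10)^4 - 3*(10)^3 - 2*(10)^2 + 4*(10)^1 - 2 = (10000) + (-3000) + (-200) + (40) + (-2) = 6838; answer 6838
Part 2: R1 = 6838; r = 13; cross terms: (8*-13 - 8*-37)=192, (8*21 - 13*-13)=337, (13*2 - -39*21)=845, (-39*-37 - 8*2)=1427; twice the area = |2801| = 2801; area = 2801/2; answer 2801/2
Part 3: R2 = 2801/2; threaded value p + q = 2803; d = 28; remainder = value at the root: 4*(28)^4 + 1*(28)^3 - 1*(28)^2 + 2*(28)^1 - 7 = (2458624) + (21952) + (-784) + (56) + (-7) = 2479841; answer 2479841

2479841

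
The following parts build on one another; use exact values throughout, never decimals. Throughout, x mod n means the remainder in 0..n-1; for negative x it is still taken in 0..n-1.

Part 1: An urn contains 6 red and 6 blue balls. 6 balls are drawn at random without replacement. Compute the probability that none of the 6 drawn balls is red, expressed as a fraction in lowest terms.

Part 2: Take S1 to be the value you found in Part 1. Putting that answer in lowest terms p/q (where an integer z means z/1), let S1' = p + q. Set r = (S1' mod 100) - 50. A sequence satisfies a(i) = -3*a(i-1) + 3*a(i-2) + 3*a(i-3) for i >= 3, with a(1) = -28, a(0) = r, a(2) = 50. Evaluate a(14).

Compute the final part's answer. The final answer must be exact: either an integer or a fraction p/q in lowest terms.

378790992

Part 1: total draws C(12,6) = 924; favorable C(6,6) = 1; P = 1/924; answer 1/924
Part 2: S1 = 1/924; threaded value p + q = 925; r = -25; a(3) = -3*(50) + 3*(-28) + 3*(-25) = -309; iterating: a(3)=-309, a(4)=993, a(5)=-3756, a(6)=13320, a(7)=-48249, a(8)=173439, a(9)=-625104, a(10)=2250882, a(11)=-8107641, a(12)=29200257, a(13)=-105171048, a(14)=378790992; answer 378790992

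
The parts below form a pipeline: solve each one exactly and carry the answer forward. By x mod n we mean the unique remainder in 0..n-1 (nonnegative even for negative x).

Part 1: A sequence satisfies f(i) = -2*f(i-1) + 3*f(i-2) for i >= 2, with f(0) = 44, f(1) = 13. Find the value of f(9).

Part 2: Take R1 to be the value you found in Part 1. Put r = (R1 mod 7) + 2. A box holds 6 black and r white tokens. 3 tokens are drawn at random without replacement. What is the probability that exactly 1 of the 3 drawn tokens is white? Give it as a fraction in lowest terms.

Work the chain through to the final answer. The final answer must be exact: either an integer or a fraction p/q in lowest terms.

1/2

Part 1: f(2) = -2*(13) + 3*(44) = 106; iterating: f(2)=106, f(3)=-173, f(4)=664, f(5)=-1847, f(6)=5686, f(7)=-16913, f(8)=50884, f(9)=-152507; answer -152507
Part 2: R1 = -152507; r = 4; total draws C(10,3) = 120; favorable C(4,1)*C(6,2) = 60; P = 1/2; answer 1/2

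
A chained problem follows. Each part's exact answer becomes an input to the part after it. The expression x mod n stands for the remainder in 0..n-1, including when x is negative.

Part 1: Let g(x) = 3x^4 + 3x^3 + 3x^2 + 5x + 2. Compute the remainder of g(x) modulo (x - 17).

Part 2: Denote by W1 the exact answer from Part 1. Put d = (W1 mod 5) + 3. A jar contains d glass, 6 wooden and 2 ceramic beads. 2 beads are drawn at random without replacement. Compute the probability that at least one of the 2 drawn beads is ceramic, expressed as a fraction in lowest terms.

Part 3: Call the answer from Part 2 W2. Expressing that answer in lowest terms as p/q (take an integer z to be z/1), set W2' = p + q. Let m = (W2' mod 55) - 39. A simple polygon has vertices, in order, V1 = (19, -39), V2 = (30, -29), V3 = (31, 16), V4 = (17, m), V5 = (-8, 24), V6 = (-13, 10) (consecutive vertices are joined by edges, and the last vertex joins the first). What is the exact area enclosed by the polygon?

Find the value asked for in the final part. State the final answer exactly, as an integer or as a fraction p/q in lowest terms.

Part 1: remainder = value at the root: 3*(17)^4 + 3*(17)^3 + 3*(17)^2 + 5*(17)^1 + 2 = (250563) + (14739) + (867) + (85) + (2) = 266256; answer 266256
Part 2: W1 = 266256; d = 4; total draws C(12,2) = 66; complement C(10,2) = 45; favorable 66 - 45 = 21; P = 7/22; answer 7/22
Part 3: W2 = 7/22; threaded value p + q = 29; m = -10; cross terms: (19*-29 - 30*-39)=619, (30*16 - 31*-29)=1379, (31*-10 - 17*16)=-582, (17*24 - -8*-10)=328, (-8*10 - -13*24)=232, (-13*-39 - 19*10)=317; twice the area = |2293| = 2293; area = 2293/2; answer 2293/2

2293/2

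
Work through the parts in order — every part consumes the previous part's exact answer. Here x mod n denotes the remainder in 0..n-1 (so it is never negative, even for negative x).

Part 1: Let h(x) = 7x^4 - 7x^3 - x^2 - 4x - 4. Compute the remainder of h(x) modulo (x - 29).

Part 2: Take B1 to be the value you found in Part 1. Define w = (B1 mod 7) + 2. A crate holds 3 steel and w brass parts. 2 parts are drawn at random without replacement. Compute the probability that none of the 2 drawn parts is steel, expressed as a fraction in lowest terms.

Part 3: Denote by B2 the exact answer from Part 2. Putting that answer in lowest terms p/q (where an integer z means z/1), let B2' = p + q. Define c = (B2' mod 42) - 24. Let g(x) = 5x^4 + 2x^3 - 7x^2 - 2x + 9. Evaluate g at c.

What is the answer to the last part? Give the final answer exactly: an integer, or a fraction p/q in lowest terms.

Part 1: remainder = value at the root: 7*(29)^4 - 7*(29)^3 - 1*(29)^2 - 4*(29)^1 - 4 = (4950967) + (-170723) + (-841) + (-116) + (-4) = 4779283; answer 4779283
Part 2: B1 = 4779283; w = 7; total draws C(10,2) = 45; favorable C(7,2) = 21; P = 7/15; answer 7/15
Part 3: B2 = 7/15; threaded value p + q = 22; c = -2; 5*(-2)^4 + 2*(-2)^3 - 7*(-2)^2 - 2*(-2)^1 + 9 = (80) + (-16) + (-28) + (4) + (9) = 49; answer 49

49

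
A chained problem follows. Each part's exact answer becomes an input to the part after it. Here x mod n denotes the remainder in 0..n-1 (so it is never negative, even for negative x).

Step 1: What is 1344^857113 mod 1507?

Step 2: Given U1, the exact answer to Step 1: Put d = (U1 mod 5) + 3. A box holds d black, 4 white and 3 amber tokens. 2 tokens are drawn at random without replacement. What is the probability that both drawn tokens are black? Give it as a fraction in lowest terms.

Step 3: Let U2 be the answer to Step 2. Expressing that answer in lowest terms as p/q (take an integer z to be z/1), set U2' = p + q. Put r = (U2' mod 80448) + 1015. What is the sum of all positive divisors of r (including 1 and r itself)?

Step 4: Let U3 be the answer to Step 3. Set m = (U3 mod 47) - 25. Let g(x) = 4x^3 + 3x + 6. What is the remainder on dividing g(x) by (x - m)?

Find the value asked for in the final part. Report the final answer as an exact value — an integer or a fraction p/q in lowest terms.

Step 1: squarings mod 1507: 1344^1=1344, 1344^2=950, 1344^4=1314, 1344^8=1081, 1344^16=636, 1344^32=620, 1344^64=115, 1344^128=1169, 1344^256=1219, 1344^512=59, 1344^1024=467, 1344^2048=1081, 1344^4096=636, 1344^8192=620, 1344^16384=115, 1344^32768=1169, 1344^65536=1219, 1344^131072=59, 1344^262144=467, 1344^524288=1081; 1344^857113 = 1344^1 * 1344^8 * 1344^16 * 1344^1024 * 1344^4096 * 1344^65536 * 1344^262144 * 1344^524288 = 954 (mod 1507); answer 954
Step 2: U1 = 954; d = 7; total draws C(14,2) = 91; favorable C(7,2) = 21; P = 3/13; answer 3/13
Step 3: U2 = 3/13; threaded value p + q = 16; r = 1031; 1031 is prime, so its only divisors are 1 and 1031; sigma = 1 + 1031 = 1032; answer 1032
Step 4: U3 = 1032; m = 20; remainder = value at the root: 4*(20)^3 + 3*(20)^1 + 6 = (32000) + (60) + (6) = 32066; answer 32066

32066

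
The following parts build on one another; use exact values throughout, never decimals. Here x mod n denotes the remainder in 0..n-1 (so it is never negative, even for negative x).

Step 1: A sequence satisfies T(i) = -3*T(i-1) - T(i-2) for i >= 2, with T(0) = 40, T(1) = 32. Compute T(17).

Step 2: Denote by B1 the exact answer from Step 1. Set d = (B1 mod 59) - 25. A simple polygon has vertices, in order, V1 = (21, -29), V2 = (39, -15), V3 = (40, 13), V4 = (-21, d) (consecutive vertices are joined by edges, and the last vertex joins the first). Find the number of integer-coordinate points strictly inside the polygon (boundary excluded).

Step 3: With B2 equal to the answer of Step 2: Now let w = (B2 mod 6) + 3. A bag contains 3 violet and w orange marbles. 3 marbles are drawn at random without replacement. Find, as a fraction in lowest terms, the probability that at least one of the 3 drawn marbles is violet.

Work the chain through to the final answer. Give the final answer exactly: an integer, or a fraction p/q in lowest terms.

Step 1: T(2) = -3*(32) - 1*(40) = -136; iterating: T(2)=-136, T(3)=376, T(4)=-992, T(5)=2600, T(6)=-6808, T(7)=17824, T(8)=-46664, T(9)=122168, T(10)=-319840, T(11)=837352, T(12)=-2192216, T(13)=5739296, T(14)=-15025672, T(15)=39337720, T(16)=-102987488, T(17)=269624744; answer 269624744
Step 2: B1 = 269624744; d = 29; cross terms: (21*-15 - 39*-29)=816, (39*13 - 40*-15)=1107, (40*29 - -21*13)=1433, (-21*-29 - 21*29)=0; twice the area = |3356| = 3356; area = 1678; boundary points = 2 + 1 + 1 + 2 = 6; strictly interior points = area - boundary/2 + 1 = 1676; answer 1676
Step 3: B2 = 1676; w = 5; total draws C(8,3) = 56; complement C(5,3) = 10; favorable 56 - 10 = 46; P = 23/28; answer 23/28

23/28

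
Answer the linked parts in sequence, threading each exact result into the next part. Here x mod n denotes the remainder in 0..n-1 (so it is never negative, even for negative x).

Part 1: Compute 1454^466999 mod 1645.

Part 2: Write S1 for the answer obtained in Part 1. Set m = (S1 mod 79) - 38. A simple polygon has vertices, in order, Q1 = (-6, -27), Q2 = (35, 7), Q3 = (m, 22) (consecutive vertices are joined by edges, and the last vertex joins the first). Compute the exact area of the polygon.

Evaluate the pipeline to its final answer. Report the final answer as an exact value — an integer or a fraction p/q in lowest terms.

1091/2

Part 1: squarings mod 1645: 1454^1=1454, 1454^2=291, 1454^4=786, 1454^8=921, 1454^16=1066, 1454^32=1306, 1454^64=1416, 1454^128=1446, 1454^256=121, 1454^512=1481, 1454^1024=576, 1454^2048=1131, 1454^4096=996, 1454^8192=81, 1454^16384=1626, 1454^32768=361, 1454^65536=366, 1454^131072=711, 1454^262144=506; 1454^466999 = 1454^1 * 1454^2 * 1454^4 * 1454^16 * 1454^32 * 1454^8192 * 1454^65536 * 1454^131072 * 1454^262144 = 1244 (mod 1645); answer 1244
Part 2: S1 = 1244; m = 21; cross terms: (-6*7 - 35*-27)=903, (35*22 - 21*7)=623, (21*-27 - -6*22)=-435; twice the area = |1091| = 1091; area = 1091/2; answer 1091/2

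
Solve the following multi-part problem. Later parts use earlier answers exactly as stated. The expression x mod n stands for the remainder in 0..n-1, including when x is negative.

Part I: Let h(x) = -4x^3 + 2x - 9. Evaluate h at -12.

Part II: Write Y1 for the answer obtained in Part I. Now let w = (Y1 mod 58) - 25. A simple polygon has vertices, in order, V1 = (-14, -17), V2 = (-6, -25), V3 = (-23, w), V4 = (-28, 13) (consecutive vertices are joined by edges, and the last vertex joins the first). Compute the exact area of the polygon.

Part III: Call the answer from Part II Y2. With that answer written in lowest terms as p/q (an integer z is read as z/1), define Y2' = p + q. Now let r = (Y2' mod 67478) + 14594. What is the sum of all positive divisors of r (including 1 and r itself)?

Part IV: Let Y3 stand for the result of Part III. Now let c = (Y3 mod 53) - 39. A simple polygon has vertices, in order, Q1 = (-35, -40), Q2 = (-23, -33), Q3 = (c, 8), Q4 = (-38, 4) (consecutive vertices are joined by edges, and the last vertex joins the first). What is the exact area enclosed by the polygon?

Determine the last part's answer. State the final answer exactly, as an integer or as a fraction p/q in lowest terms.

Part I: -4*(-12)^3 + 2*(-12)^1 - 9 = (6912) + (-24) + (-9) = 6879; answer 6879
Part II: Y1 = 6879; w = 10; cross terms: (-14*-25 - -6*-17)=248, (-6*10 - -23*-25)=-635, (-23*13 - -28*10)=-19, (-28*-17 - -14*13)=658; twice the area = |252| = 252; area = 126; answer 126
Part III: Y2 = 126; threaded value p + q = 127; r = 14721; 14721 = 3 * 7 * 701; sigma = (1 + 3) * (1 + 7) * (1 + 701) = 4 * 8 * 702 = 22464; answer 22464
Part IV: Y3 = 22464; c = 6; cross terms: (-35*-33 - -23*-40)=235, (-23*8 - 6*-33)=14, (6*4 - -38*8)=328, (-38*-40 - -35*4)=1660; twice the area = |2237| = 2237; area = 2237/2; answer 2237/2

2237/2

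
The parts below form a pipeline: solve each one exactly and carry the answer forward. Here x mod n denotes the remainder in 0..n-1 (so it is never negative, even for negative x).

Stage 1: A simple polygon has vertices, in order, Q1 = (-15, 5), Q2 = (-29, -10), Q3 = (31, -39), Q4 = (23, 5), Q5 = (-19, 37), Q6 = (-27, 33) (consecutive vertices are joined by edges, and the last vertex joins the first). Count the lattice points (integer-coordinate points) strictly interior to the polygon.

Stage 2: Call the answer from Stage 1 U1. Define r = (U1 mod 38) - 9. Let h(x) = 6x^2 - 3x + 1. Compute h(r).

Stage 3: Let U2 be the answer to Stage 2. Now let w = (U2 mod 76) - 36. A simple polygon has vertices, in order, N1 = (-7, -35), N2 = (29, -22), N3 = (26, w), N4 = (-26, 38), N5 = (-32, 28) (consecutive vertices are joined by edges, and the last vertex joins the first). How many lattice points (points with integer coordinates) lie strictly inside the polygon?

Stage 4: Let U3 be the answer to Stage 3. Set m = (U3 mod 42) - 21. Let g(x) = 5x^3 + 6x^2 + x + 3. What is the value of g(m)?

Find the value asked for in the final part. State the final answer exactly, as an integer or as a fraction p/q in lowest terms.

-5937

Stage 1: cross terms: (-15*-10 - -29*5)=295, (-29*-39 - 31*-10)=1441, (31*5 - 23*-39)=1052, (23*37 - -19*5)=946, (-19*33 - -27*37)=372, (-27*5 - -15*33)=360; twice the area = |4466| = 4466; area = 2233; boundary points = 1 + 1 + 4 + 2 + 4 + 4 = 16; strictly interior points = area - boundary/2 + 1 = 2226; answer 2226
Stage 2: U1 = 2226; r = 13; 6*(13)^2 - 3*(13)^1 + 1 = (1014) + (-39) + (1) = 976; answer 976
Stage 3: U2 = 976; w = 28; cross terms: (-7*-22 - 29*-35)=1169, (29*28 - 26*-22)=1384, (26*38 - -26*28)=1716, (-26*28 - -32*38)=488, (-32*-35 - -7*28)=1316; twice the area = |6073| = 6073; area = 6073/2; boundary points = 1 + 1 + 2 + 2 + 1 = 7; strictly interior points = area - boundary/2 + 1 = 3034; answer 3034
Stage 4: U3 = 3034; m = -11; 5*(-11)^3 + 6*(-11)^2 + 1*(-11)^1 + 3 = (-6655) + (726) + (-11) + (3) = -5937; answer -5937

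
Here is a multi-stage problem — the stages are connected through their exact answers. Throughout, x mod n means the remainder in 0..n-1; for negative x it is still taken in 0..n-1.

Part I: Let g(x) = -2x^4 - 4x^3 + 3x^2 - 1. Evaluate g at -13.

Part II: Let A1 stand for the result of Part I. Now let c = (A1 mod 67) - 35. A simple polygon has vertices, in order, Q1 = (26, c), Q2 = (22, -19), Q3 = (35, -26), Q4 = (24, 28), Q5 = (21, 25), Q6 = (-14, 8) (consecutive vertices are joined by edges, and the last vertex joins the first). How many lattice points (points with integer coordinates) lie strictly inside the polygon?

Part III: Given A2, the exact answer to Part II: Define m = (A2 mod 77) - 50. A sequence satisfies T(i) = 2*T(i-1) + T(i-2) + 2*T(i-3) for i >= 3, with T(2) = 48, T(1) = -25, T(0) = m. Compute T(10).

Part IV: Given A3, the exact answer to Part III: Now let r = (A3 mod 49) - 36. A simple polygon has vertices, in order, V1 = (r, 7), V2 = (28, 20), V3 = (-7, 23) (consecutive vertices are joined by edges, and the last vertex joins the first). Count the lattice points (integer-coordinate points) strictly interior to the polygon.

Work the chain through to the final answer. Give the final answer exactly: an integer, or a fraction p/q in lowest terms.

299

Part I: -2*(-13)^4 - 4*(-13)^3 + 3*(-13)^2 - 1 = (-57122) + (8788) + (507) + (-1) = -47828; answer -47828
Part II: A1 = -47828; c = -25; cross terms: (26*-19 - 22*-25)=56, (22*-26 - 35*-19)=93, (35*28 - 24*-26)=1604, (24*25 - 21*28)=12, (21*8 - -14*25)=518, (-14*-25 - 26*8)=142; twice the area = |2425| = 2425; area = 2425/2; boundary points = 2 + 1 + 1 + 3 + 1 + 1 = 9; strictly interior points = area - boundary/2 + 1 = 1209; answer 1209
Part III: A2 = 1209; m = 4; T(3) = 2*(48) + 1*(-25) + 2*(4) = 79; iterating: T(3)=79, T(4)=156, T(5)=487, T(6)=1288, T(7)=3375, T(8)=9012, T(9)=23975, T(10)=63712; answer 63712
Part IV: A3 = 63712; r = -24; cross terms: (-24*20 - 28*7)=-676, (28*23 - -7*20)=784, (-7*7 - -24*23)=503; twice the area = |611| = 611; area = 611/2; boundary points = 13 + 1 + 1 = 15; strictly interior points = area - boundary/2 + 1 = 299; answer 299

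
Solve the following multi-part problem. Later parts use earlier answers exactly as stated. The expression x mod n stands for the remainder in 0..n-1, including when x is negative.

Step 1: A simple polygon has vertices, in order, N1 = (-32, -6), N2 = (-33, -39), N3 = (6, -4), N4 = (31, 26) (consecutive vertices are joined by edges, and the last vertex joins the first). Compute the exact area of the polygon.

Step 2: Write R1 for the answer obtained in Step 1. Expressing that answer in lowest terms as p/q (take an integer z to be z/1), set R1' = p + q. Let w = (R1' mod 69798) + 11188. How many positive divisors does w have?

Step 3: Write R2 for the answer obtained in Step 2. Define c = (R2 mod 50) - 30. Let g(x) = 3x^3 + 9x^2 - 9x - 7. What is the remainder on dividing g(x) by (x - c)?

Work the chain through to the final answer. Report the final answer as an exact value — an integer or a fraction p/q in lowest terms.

35

Step 1: cross terms: (-32*-39 - -33*-6)=1050, (-33*-4 - 6*-39)=366, (6*26 - 31*-4)=280, (31*-6 - -32*26)=646; twice the area = |2342| = 2342; area = 1171; answer 1171
Step 2: R1 = 1171; threaded value p + q = 1172; w = 12360; 12360 = 2^3 * 3 * 5 * 103; number of divisors = (3+1) * (1+1) * (1+1) * (1+1) = 32; answer 32
Step 3: R2 = 32; c = 2; remainder = value at the root: 3*(2)^3 + 9*(2)^2 - 9*(2)^1 - 7 = (24) + (36) + (-18) + (-7) = 35; answer 35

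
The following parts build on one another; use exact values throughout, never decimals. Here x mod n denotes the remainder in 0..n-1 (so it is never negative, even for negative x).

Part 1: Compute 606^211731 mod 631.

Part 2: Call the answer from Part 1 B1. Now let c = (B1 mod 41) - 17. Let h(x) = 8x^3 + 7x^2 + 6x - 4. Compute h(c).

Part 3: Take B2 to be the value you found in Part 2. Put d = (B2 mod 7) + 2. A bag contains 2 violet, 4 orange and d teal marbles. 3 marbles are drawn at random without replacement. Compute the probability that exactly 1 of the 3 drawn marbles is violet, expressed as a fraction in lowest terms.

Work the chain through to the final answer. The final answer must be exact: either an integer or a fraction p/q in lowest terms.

Part 1: squarings mod 631: 606^1=606, 606^2=625, 606^4=36, 606^8=34, 606^16=525, 606^32=509, 606^64=371, 606^128=83, 606^256=579, 606^512=180, 606^1024=219, 606^2048=5, 606^4096=25, 606^8192=625, 606^16384=36, 606^32768=34, 606^65536=525, 606^131072=509; 606^211731 = 606^1 * 606^2 * 606^16 * 606^256 * 606^512 * 606^2048 * 606^4096 * 606^8192 * 606^65536 * 606^131072 = 106 (mod 631); answer 106
Part 2: B1 = 106; c = 7; 8*(7)^3 + 7*(7)^2 + 6*(7)^1 - 4 = (2744) + (343) + (42) + (-4) = 3125; answer 3125
Part 3: B2 = 3125; d = 5; total draws C(11,3) = 165; favorable C(2,1)*C(9,2) = 72; P = 24/55; answer 24/55

24/55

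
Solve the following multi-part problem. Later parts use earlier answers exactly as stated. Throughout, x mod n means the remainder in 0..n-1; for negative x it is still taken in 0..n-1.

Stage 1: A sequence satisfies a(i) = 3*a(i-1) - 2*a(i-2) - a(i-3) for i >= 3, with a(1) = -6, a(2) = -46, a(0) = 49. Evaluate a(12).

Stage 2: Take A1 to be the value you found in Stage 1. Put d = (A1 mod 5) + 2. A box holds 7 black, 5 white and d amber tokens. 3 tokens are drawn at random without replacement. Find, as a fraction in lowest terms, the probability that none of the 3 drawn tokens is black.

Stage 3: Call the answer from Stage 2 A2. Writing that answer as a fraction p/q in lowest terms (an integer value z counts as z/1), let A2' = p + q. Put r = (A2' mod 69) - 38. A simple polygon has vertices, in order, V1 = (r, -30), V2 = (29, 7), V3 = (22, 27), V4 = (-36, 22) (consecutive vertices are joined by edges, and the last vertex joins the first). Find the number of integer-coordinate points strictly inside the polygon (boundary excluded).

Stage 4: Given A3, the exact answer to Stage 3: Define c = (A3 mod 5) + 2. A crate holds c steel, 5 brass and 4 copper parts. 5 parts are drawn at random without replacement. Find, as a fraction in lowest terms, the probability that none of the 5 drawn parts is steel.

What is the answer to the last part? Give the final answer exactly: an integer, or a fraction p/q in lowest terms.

6/143

Stage 1: a(3) = 3*(-46) - 2*(-6) - 1*(49) = -175; iterating: a(3)=-175, a(4)=-427, a(5)=-885, a(6)=-1626, a(7)=-2681, a(8)=-3906, a(9)=-4730, a(10)=-3697, a(11)=2275, a(12)=18949; answer 18949
Stage 2: A1 = 18949; d = 6; total draws C(18,3) = 816; favorable C(11,3) = 165; P = 55/272; answer 55/272
Stage 3: A2 = 55/272; threaded value p + q = 327; r = 13; cross terms: (13*7 - 29*-30)=961, (29*27 - 22*7)=629, (22*22 - -36*27)=1456, (-36*-30 - 13*22)=794; twice the area = |3840| = 3840; area = 1920; boundary points = 1 + 1 + 1 + 1 = 4; strictly interior points = area - boundary/2 + 1 = 1919; answer 1919
Stage 4: A3 = 1919; c = 6; total draws C(15,5) = 3003; favorable C(9,5) = 126; P = 6/143; answer 6/143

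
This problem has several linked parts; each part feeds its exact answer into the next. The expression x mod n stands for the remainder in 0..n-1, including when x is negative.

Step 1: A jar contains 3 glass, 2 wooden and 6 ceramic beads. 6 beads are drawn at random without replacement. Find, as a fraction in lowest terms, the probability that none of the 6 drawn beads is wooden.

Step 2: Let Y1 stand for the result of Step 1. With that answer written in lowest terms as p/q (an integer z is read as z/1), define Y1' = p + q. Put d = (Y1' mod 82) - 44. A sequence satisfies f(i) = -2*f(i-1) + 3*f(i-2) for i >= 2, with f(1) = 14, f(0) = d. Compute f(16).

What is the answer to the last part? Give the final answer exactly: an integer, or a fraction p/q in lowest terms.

-484275631

Step 1: total draws C(11,6) = 462; favorable C(9,6) = 84; P = 2/11; answer 2/11
Step 2: Y1 = 2/11; threaded value p + q = 13; d = -31; f(2) = -2*(14) + 3*(-31) = -121; iterating: f(2)=-121, f(3)=284, f(4)=-931, f(5)=2714, f(6)=-8221, f(7)=24584, f(8)=-73831, f(9)=221414, f(10)=-664321, f(11)=1992884, f(12)=-5978731, f(13)=17936114, f(14)=-53808421, f(15)=161425184, f(16)=-484275631; answer -484275631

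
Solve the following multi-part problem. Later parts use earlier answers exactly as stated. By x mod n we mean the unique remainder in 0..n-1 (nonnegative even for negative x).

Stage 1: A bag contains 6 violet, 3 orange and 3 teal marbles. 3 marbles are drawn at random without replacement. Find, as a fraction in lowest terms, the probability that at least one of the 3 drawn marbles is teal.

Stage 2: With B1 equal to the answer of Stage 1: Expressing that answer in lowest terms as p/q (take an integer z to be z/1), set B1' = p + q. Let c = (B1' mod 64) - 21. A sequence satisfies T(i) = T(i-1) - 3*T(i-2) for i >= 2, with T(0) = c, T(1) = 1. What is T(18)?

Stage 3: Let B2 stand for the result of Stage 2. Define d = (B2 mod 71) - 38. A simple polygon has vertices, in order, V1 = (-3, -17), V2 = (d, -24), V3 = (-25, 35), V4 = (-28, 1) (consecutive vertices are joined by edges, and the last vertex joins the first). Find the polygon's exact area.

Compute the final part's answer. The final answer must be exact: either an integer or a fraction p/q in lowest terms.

Stage 1: total draws C(12,3) = 220; complement C(9,3) = 84; favorable 220 - 84 = 136; P = 34/55; answer 34/55
Stage 2: B1 = 34/55; threaded value p + q = 89; c = 4; T(2) = 1*(1) - 3*(4) = -11; iterating: T(2)=-11, T(3)=-14, T(4)=19, T(5)=61, T(6)=4, T(7)=-179, T(8)=-191, T(9)=346, T(10)=919, T(11)=-119, T(12)=-2876, T(13)=-2519, T(14)=6109, T(15)=13666, T(16)=-4661, T(17)=-45659, T(18)=-31676; answer -31676
Stage 3: B2 = -31676; d = 23; cross terms: (-3*-24 - 23*-17)=463, (23*35 - -25*-24)=205, (-25*1 - -28*35)=955, (-28*-17 - -3*1)=479; twice the area = |2102| = 2102; area = 1051; answer 1051

1051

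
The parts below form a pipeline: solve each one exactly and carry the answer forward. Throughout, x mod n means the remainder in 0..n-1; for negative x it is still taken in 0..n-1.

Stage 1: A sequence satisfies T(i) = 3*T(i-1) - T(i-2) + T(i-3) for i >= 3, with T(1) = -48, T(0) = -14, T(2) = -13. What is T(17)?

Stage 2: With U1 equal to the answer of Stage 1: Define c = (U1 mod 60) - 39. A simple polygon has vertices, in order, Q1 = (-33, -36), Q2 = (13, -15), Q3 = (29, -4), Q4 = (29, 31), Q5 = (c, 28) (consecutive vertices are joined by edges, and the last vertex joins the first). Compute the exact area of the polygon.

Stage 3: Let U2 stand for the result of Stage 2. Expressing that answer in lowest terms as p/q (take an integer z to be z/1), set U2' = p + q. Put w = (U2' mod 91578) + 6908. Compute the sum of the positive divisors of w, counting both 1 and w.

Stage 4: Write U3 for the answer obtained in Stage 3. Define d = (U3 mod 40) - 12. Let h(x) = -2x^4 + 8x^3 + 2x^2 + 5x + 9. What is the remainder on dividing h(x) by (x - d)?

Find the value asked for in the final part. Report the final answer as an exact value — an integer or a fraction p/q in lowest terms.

-551679

Stage 1: T(3) = 3*(-13) - 1*(-48) + 1*(-14) = -5; iterating: T(3)=-5, T(4)=-50, T(5)=-158, T(6)=-429, T(7)=-1179, T(8)=-3266, T(9)=-9048, T(10)=-25057, T(11)=-69389, T(12)=-192158, T(13)=-532142, T(14)=-1473657, T(15)=-4080987, T(16)=-11301446, T(17)=-31297008; answer -31297008
Stage 2: U1 = -31297008; c = -27; cross terms: (-33*-15 - 13*-36)=963, (13*-4 - 29*-15)=383, (29*31 - 29*-4)=1015, (29*28 - -27*31)=1649, (-27*-36 - -33*28)=1896; twice the area = |5906| = 5906; area = 2953; answer 2953
Stage 3: U2 = 2953; threaded value p + q = 2954; w = 9862; 9862 = 2 * 4931; sigma = (1 + 2) * (1 + 4931) = 3 * 4932 = 14796; answer 14796
Stage 4: U3 = 14796; d = 24; remainder = value at the root: -2*(24)^4 + 8*(24)^3 + 2*(24)^2 + 5*(24)^1 + 9 = (-663552) + (110592) + (1152) + (120) + (9) = -551679; answer -551679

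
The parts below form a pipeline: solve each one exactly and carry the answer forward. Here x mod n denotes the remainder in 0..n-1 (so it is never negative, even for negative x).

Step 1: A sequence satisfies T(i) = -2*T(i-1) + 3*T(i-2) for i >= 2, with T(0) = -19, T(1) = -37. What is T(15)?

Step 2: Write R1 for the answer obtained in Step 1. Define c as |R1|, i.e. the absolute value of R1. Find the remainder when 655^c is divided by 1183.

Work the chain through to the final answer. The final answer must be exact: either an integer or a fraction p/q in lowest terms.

564

Step 1: T(2) = -2*(-37) + 3*(-19) = 17; iterating: T(2)=17, T(3)=-145, T(4)=341, T(5)=-1117, T(6)=3257, T(7)=-9865, T(8)=29501, T(9)=-88597, T(10)=265697, T(11)=-797185, T(12)=2391461, T(13)=-7174477, T(14)=21523337, T(15)=-64570105; answer -64570105
Step 2: R1 = -64570105; c = 64570105; squarings mod 1183: 655^1=655, 655^2=779, 655^4=1145, 655^8=261, 655^16=690, 655^32=534, 655^64=53, 655^128=443, 655^256=1054, 655^512=79, 655^1024=326, 655^2048=989, 655^4096=963, 655^8192=1080, 655^16384=1145, 655^32768=261, 655^65536=690, 655^131072=534, 655^262144=53, 655^524288=443, 655^1048576=1054, 655^2097152=79, 655^4194304=326, 655^8388608=989, 655^16777216=963, 655^33554432=1080; 655^64570105 = 655^1 * 655^8 * 655^16 * 655^32 * 655^64 * 655^128 * 655^512 * 655^16384 * 655^65536 * 655^524288 * 655^1048576 * 655^4194304 * 655^8388608 * 655^16777216 * 655^33554432 = 564 (mod 1183); answer 564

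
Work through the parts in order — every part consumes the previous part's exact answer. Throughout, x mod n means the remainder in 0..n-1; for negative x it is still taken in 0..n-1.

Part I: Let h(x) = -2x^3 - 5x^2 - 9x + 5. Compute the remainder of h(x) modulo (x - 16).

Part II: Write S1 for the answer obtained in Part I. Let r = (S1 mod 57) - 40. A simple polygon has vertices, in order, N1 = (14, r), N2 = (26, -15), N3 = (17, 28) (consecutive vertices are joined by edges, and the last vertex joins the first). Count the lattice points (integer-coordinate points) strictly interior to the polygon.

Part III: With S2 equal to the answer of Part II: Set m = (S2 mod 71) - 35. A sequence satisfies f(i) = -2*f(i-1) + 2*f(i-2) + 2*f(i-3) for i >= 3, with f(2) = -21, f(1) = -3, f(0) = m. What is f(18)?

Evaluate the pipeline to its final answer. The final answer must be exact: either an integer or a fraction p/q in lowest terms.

-72381504

Part I: remainder = value at the root: -2*(16)^3 - 5*(16)^2 - 9*(16)^1 + 5 = (-8192) + (-1280) + (-144) + (5) = -9611; answer -9611
Part II: S1 = -9611; r = -18; cross terms: (14*-15 - 26*-18)=258, (26*28 - 17*-15)=983, (17*-18 - 14*28)=-698; twice the area = |543| = 543; area = 543/2; boundary points = 3 + 1 + 1 = 5; strictly interior points = area - boundary/2 + 1 = 270; answer 270
Part III: S2 = 270; m = 22; f(3) = -2*(-21) + 2*(-3) + 2*(22) = 80; iterating: f(3)=80, f(4)=-208, f(5)=534, f(6)=-1324, f(7)=3300, f(8)=-8180, f(9)=20312, f(10)=-50384, f(11)=125032, f(12)=-310208, f(13)=769712, f(14)=-1909776, f(15)=4738560, f(16)=-11757248, f(17)=29172064, f(18)=-72381504; answer -72381504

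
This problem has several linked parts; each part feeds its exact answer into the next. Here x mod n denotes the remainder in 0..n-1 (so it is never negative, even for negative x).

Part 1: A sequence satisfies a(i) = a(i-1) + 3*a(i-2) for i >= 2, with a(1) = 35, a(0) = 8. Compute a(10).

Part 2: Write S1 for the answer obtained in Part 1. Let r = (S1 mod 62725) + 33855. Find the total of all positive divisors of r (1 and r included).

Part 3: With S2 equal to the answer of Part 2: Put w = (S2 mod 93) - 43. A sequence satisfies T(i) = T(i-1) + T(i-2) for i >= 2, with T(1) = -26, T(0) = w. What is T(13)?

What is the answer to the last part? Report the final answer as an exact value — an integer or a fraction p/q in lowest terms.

278

Part 1: a(2) = 1*(35) + 3*(8) = 59; iterating: a(2)=59, a(3)=164, a(4)=341, a(5)=833, a(6)=1856, a(7)=4355, a(8)=9923, a(9)=22988, a(10)=52757; answer 52757
Part 2: S1 = 52757; r = 86612; 86612 = 2^2 * 59 * 367; sigma = (1 + 2 + 4) * (1 + 59) * (1 + 367) = 7 * 60 * 368 = 154560; answer 154560
Part 3: S2 = 154560; w = 44; T(2) = 1*(-26) + 1*(44) = 18; iterating: T(2)=18, T(3)=-8, T(4)=10, T(5)=2, T(6)=12, T(7)=14, T(8)=26, T(9)=40, T(10)=66, T(11)=106, T(12)=172, T(13)=278; answer 278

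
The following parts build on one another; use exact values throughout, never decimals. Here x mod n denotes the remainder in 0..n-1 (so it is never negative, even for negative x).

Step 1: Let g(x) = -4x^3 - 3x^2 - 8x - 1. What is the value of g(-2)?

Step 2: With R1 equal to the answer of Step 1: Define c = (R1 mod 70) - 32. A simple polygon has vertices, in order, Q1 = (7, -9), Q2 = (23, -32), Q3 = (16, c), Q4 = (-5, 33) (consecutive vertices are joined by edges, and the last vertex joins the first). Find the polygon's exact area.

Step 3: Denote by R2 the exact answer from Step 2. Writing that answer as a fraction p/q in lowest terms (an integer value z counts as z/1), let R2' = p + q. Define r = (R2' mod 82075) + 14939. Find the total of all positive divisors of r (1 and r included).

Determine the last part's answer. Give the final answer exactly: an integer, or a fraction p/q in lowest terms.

Step 1: -4*(-2)^3 - 3*(-2)^2 - 8*(-2)^1 - 1 = (32) + (-12) + (16) + (-1) = 35; answer 35
Step 2: R1 = 35; c = 3; cross terms: (7*-32 - 23*-9)=-17, (23*3 - 16*-32)=581, (16*33 - -5*3)=543, (-5*-9 - 7*33)=-186; twice the area = |921| = 921; area = 921/2; answer 921/2
Step 3: R2 = 921/2; threaded value p + q = 923; r = 15862; 15862 = 2 * 7 * 11 * 103; sigma = (1 + 2) * (1 + 7) * (1 + 11) * (1 + 103) = 3 * 8 * 12 * 104 = 29952; answer 29952

29952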